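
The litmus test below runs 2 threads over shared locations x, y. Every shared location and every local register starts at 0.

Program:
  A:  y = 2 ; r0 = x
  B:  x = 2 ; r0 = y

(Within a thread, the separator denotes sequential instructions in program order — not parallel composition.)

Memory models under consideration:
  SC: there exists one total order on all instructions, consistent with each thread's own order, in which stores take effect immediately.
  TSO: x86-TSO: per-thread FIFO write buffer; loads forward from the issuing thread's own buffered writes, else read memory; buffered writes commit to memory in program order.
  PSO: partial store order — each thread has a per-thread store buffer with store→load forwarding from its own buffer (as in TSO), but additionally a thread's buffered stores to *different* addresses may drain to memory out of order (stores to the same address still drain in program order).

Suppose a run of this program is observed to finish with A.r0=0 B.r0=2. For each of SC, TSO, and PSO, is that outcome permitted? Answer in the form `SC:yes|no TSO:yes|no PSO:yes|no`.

outcome vector order: (A.r0,B.r0)
under SC → 02, 20, 22
under TSO → 00, 02, 20, 22
under PSO → 00, 02, 20, 22
target 02 ∈ {SC,TSO,PSO}

SC:yes TSO:yes PSO:yes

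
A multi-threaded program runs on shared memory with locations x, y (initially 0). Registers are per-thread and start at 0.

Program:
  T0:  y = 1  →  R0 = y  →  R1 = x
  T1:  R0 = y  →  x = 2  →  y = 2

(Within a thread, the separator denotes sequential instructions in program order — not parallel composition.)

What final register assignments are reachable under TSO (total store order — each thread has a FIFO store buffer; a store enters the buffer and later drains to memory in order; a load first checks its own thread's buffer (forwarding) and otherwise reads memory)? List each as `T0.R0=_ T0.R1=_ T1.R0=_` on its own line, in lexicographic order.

outcome vector order: (T0.R0,T0.R1,T1.R0)
|TSO outcomes| = 6

T0.R0=1 T0.R1=0 T1.R0=0
T0.R0=1 T0.R1=0 T1.R0=1
T0.R0=1 T0.R1=2 T1.R0=0
T0.R0=1 T0.R1=2 T1.R0=1
T0.R0=2 T0.R1=2 T1.R0=0
T0.R0=2 T0.R1=2 T1.R0=1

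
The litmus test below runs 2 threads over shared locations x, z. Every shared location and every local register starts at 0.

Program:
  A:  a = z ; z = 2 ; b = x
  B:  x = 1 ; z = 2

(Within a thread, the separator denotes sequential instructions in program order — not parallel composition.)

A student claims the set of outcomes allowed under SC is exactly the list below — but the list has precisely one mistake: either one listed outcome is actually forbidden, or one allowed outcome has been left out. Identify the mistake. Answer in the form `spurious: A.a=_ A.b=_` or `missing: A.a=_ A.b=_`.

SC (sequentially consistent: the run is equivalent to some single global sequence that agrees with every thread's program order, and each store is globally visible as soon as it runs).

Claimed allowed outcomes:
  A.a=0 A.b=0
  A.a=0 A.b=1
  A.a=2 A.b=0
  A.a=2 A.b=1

outcome vector order: (A.a,A.b)
under SC → 00, 01, 21
claimed∖SC = {20}

spurious: A.a=2 A.b=0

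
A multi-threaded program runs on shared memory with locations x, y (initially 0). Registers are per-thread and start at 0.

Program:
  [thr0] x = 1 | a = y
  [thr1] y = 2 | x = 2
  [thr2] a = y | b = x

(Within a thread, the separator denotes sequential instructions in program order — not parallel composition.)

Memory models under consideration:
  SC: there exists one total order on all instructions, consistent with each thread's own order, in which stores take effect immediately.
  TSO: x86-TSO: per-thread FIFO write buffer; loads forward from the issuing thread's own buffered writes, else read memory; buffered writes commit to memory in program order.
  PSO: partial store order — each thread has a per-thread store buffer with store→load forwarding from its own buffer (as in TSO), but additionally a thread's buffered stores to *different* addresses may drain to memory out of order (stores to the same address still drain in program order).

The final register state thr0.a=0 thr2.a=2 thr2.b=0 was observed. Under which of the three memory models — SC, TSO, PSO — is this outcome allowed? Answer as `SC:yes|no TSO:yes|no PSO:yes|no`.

SC:no TSO:yes PSO:yes

outcome vector order: (thr0.a,thr2.a,thr2.b)
under SC → 000; 001; 002; 021; 022; 200; 201; 202; 220; 221; 222
under TSO → 000; 001; 002; 020; 021; 022; 200; 201; 202; 220; 221; 222
under PSO → 000; 001; 002; 020; 021; 022; 200; 201; 202; 220; 221; 222
target 020 ∈ {TSO,PSO}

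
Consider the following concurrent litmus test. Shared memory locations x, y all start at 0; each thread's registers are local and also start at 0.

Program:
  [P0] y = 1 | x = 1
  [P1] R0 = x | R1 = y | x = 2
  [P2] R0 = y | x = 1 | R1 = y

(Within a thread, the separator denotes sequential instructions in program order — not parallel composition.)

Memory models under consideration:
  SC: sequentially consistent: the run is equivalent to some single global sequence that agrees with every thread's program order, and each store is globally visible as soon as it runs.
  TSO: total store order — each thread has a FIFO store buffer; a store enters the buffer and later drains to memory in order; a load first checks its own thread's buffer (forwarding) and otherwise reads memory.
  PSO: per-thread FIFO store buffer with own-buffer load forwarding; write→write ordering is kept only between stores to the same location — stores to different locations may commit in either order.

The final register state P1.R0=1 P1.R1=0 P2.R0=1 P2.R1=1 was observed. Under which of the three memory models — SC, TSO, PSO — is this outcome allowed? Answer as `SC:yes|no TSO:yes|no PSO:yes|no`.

outcome vector order: (P1.R0,P1.R1,P2.R0,P2.R1)
[SC] allowed = {(0,0,0,0), (0,0,0,1), (0,0,1,1), (0,1,0,0), (0,1,0,1), (0,1,1,1), (1,0,0,0), (1,0,0,1), (1,1,0,0), (1,1,0,1), (1,1,1,1)}
[TSO] allowed = {(0,0,0,0), (0,0,0,1), (0,0,1,1), (0,1,0,0), (0,1,0,1), (0,1,1,1), (1,0,0,0), (1,0,0,1), (1,1,0,0), (1,1,0,1), (1,1,1,1)}
[PSO] allowed = {(0,0,0,0), (0,0,0,1), (0,0,1,1), (0,1,0,0), (0,1,0,1), (0,1,1,1), (1,0,0,0), (1,0,0,1), (1,0,1,1), (1,1,0,0), (1,1,0,1), (1,1,1,1)}
target (1,0,1,1) ∈ {PSO}

SC:no TSO:no PSO:yes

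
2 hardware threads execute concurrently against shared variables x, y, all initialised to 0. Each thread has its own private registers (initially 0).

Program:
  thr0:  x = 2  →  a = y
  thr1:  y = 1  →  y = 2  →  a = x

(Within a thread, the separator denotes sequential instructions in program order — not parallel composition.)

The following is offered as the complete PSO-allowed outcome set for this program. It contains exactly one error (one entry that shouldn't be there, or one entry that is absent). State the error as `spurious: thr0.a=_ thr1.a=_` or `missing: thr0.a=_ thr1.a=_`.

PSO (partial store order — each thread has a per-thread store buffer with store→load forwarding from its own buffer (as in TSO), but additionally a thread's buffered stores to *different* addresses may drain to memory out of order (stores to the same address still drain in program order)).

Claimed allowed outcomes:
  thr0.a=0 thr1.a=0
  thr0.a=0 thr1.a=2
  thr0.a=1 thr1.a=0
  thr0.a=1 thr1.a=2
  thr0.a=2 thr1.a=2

missing: thr0.a=2 thr1.a=0

outcome vector order: (thr0.a,thr1.a)
PSO (6): 00, 02, 10, 12, 20, 22
PSO∖claimed = {20}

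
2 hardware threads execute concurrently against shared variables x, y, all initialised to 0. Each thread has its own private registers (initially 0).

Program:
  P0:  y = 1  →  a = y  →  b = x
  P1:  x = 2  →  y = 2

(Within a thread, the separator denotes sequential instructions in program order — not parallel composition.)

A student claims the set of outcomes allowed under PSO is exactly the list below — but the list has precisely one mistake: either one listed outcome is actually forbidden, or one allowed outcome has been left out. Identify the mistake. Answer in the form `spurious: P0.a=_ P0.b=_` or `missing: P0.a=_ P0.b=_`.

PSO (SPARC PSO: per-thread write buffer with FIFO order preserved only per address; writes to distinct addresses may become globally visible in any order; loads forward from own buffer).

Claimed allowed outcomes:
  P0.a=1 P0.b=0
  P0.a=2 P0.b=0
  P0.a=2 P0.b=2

missing: P0.a=1 P0.b=2

outcome vector order: (P0.a,P0.b)
PSO: 4 outcomes — {<1 0>; <1 2>; <2 0>; <2 2>}
PSO∖claimed = {<1 2>}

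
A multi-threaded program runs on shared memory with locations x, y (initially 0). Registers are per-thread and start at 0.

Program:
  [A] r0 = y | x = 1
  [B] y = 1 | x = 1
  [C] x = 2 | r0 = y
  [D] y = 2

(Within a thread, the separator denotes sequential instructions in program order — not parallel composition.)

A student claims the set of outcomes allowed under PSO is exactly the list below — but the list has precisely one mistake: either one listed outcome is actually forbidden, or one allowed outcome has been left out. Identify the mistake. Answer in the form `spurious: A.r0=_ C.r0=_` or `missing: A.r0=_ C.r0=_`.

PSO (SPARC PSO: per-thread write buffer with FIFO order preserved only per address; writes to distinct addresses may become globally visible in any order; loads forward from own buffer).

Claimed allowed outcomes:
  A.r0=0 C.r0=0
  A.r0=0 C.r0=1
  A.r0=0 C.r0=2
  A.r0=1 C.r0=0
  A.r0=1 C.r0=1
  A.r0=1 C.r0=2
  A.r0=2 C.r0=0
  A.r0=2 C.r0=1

outcome vector order: (A.r0,C.r0)
PSO: 9 outcomes — {0/0 0/1 0/2 1/0 1/1 1/2 2/0 2/1 2/2}
PSO∖claimed = {2/2}

missing: A.r0=2 C.r0=2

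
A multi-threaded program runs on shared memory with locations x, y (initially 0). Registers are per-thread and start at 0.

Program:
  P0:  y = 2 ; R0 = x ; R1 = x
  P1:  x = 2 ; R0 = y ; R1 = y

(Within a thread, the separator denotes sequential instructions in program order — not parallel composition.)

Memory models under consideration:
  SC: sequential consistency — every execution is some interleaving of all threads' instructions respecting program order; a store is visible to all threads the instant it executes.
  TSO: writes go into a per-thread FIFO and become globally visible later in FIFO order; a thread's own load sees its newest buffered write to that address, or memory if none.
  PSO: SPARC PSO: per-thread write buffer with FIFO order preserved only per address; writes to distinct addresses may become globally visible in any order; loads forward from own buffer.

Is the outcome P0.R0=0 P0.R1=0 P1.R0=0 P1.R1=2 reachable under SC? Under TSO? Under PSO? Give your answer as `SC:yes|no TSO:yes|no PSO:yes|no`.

outcome vector order: (P0.R0,P0.R1,P1.R0,P1.R1)
under SC → (0,0,2,2) (0,2,2,2) (2,2,0,0) (2,2,0,2) (2,2,2,2)
under TSO → (0,0,0,0) (0,0,0,2) (0,0,2,2) (0,2,0,0) (0,2,0,2) (0,2,2,2) (2,2,0,0) (2,2,0,2) (2,2,2,2)
under PSO → (0,0,0,0) (0,0,0,2) (0,0,2,2) (0,2,0,0) (0,2,0,2) (0,2,2,2) (2,2,0,0) (2,2,0,2) (2,2,2,2)
target (0,0,0,2) ∈ {TSO,PSO}

SC:no TSO:yes PSO:yes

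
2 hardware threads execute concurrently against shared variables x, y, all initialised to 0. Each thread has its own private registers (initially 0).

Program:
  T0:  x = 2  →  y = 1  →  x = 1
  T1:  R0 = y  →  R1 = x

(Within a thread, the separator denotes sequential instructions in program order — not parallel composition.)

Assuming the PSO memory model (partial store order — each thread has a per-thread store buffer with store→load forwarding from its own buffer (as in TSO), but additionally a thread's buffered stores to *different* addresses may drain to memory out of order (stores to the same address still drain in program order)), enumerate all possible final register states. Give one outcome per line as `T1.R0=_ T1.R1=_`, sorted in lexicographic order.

T1.R0=0 T1.R1=0
T1.R0=0 T1.R1=1
T1.R0=0 T1.R1=2
T1.R0=1 T1.R1=0
T1.R0=1 T1.R1=1
T1.R0=1 T1.R1=2

outcome vector order: (T1.R0,T1.R1)
|PSO outcomes| = 6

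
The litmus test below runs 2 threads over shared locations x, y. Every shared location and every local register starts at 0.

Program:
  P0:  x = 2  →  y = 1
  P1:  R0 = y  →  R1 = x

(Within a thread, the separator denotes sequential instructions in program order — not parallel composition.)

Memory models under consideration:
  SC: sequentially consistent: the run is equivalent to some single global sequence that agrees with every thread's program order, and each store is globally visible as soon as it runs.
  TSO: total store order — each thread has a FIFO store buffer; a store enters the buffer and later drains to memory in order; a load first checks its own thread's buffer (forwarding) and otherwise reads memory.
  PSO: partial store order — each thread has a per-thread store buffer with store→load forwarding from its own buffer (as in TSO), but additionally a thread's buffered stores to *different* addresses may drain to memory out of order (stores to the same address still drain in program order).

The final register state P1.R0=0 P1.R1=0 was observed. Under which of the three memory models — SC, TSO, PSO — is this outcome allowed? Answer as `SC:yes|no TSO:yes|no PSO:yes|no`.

outcome vector order: (P1.R0,P1.R1)
[SC] allowed = {(0,0) (0,2) (1,2)}
[TSO] allowed = {(0,0) (0,2) (1,2)}
[PSO] allowed = {(0,0) (0,2) (1,0) (1,2)}
target (0,0) ∈ {SC,TSO,PSO}

SC:yes TSO:yes PSO:yes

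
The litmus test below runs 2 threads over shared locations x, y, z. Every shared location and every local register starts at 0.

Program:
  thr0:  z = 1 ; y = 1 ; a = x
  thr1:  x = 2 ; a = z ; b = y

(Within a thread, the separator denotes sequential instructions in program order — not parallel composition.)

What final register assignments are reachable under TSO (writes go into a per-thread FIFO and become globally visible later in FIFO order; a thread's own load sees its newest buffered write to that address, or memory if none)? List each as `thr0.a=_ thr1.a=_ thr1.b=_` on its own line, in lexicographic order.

thr0.a=0 thr1.a=0 thr1.b=0
thr0.a=0 thr1.a=0 thr1.b=1
thr0.a=0 thr1.a=1 thr1.b=0
thr0.a=0 thr1.a=1 thr1.b=1
thr0.a=2 thr1.a=0 thr1.b=0
thr0.a=2 thr1.a=0 thr1.b=1
thr0.a=2 thr1.a=1 thr1.b=0
thr0.a=2 thr1.a=1 thr1.b=1

outcome vector order: (thr0.a,thr1.a,thr1.b)
|TSO outcomes| = 8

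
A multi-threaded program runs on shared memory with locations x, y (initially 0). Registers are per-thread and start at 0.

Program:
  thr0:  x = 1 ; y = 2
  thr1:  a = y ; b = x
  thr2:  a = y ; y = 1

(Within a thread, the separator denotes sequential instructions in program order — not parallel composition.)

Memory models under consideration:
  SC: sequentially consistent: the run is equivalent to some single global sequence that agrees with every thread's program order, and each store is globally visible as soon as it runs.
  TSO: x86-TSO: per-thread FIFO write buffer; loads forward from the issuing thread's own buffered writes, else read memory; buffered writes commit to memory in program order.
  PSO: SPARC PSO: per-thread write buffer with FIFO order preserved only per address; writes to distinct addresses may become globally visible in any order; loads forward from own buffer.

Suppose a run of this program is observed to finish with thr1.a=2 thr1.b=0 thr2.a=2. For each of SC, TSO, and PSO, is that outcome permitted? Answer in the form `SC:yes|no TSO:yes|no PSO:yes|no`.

SC:no TSO:no PSO:yes

outcome vector order: (thr1.a,thr1.b,thr2.a)
SC (9): 000, 002, 010, 012, 100, 110, 112, 210, 212
TSO (9): 000, 002, 010, 012, 100, 110, 112, 210, 212
PSO (12): 000, 002, 010, 012, 100, 102, 110, 112, 200, 202, 210, 212
target 202 ∈ {PSO}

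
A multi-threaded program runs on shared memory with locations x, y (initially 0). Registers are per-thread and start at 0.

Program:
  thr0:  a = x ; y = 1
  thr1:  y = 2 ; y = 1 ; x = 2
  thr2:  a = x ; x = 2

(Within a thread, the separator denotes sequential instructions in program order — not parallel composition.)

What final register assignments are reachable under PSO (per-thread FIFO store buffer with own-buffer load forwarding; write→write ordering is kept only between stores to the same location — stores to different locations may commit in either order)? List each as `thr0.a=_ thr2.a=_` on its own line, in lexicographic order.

thr0.a=0 thr2.a=0
thr0.a=0 thr2.a=2
thr0.a=2 thr2.a=0
thr0.a=2 thr2.a=2

outcome vector order: (thr0.a,thr2.a)
|PSO outcomes| = 4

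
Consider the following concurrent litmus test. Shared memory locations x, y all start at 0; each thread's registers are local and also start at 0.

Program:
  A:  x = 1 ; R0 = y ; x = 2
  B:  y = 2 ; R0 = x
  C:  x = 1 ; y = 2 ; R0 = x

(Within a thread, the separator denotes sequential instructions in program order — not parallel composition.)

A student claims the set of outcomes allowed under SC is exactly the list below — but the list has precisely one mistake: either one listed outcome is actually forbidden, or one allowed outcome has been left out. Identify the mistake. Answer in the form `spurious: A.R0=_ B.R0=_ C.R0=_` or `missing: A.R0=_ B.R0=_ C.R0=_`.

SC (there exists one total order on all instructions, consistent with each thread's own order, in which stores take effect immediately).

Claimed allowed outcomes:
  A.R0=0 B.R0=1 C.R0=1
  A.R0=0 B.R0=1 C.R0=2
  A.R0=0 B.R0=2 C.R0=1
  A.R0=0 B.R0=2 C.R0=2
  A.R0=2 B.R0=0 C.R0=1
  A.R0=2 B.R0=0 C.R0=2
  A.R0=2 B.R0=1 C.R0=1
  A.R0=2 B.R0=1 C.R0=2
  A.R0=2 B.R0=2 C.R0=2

missing: A.R0=2 B.R0=2 C.R0=1

outcome vector order: (A.R0,B.R0,C.R0)
SC: 10 outcomes — {(0,1,1) (0,1,2) (0,2,1) (0,2,2) (2,0,1) (2,0,2) (2,1,1) (2,1,2) (2,2,1) (2,2,2)}
SC∖claimed = {(2,2,1)}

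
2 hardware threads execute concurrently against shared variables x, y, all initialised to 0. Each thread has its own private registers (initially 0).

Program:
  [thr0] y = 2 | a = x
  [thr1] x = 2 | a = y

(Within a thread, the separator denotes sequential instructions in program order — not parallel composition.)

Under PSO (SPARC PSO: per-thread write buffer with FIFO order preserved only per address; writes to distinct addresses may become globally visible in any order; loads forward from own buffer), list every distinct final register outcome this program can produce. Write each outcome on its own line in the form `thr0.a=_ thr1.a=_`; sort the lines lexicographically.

outcome vector order: (thr0.a,thr1.a)
|PSO outcomes| = 4

thr0.a=0 thr1.a=0
thr0.a=0 thr1.a=2
thr0.a=2 thr1.a=0
thr0.a=2 thr1.a=2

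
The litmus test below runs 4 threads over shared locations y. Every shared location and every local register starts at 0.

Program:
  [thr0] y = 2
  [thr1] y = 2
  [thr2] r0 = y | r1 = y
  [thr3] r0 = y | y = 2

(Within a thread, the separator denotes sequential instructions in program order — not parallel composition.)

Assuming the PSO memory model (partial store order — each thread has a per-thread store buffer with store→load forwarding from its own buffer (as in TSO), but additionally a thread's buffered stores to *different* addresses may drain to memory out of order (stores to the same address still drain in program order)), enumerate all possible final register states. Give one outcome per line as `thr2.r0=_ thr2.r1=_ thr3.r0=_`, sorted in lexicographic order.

thr2.r0=0 thr2.r1=0 thr3.r0=0
thr2.r0=0 thr2.r1=0 thr3.r0=2
thr2.r0=0 thr2.r1=2 thr3.r0=0
thr2.r0=0 thr2.r1=2 thr3.r0=2
thr2.r0=2 thr2.r1=2 thr3.r0=0
thr2.r0=2 thr2.r1=2 thr3.r0=2

outcome vector order: (thr2.r0,thr2.r1,thr3.r0)
|PSO outcomes| = 6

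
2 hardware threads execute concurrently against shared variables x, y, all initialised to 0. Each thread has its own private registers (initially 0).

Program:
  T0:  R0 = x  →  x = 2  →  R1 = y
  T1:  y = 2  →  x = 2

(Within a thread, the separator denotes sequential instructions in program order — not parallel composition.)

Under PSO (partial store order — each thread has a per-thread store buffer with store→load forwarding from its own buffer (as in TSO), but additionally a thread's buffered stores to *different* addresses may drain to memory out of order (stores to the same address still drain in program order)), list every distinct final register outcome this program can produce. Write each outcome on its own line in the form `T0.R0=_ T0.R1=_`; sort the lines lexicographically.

outcome vector order: (T0.R0,T0.R1)
|PSO outcomes| = 4

T0.R0=0 T0.R1=0
T0.R0=0 T0.R1=2
T0.R0=2 T0.R1=0
T0.R0=2 T0.R1=2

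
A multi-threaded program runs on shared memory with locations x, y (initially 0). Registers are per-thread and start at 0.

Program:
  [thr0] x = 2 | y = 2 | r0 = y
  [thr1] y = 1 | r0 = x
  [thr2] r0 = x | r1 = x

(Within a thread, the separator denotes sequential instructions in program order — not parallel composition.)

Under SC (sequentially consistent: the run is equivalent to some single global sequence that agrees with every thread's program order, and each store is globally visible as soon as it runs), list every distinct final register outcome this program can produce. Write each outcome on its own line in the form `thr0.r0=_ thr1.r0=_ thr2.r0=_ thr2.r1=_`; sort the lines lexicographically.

thr0.r0=1 thr1.r0=2 thr2.r0=0 thr2.r1=0
thr0.r0=1 thr1.r0=2 thr2.r0=0 thr2.r1=2
thr0.r0=1 thr1.r0=2 thr2.r0=2 thr2.r1=2
thr0.r0=2 thr1.r0=0 thr2.r0=0 thr2.r1=0
thr0.r0=2 thr1.r0=0 thr2.r0=0 thr2.r1=2
thr0.r0=2 thr1.r0=0 thr2.r0=2 thr2.r1=2
thr0.r0=2 thr1.r0=2 thr2.r0=0 thr2.r1=0
thr0.r0=2 thr1.r0=2 thr2.r0=0 thr2.r1=2
thr0.r0=2 thr1.r0=2 thr2.r0=2 thr2.r1=2

outcome vector order: (thr0.r0,thr1.r0,thr2.r0,thr2.r1)
|SC outcomes| = 9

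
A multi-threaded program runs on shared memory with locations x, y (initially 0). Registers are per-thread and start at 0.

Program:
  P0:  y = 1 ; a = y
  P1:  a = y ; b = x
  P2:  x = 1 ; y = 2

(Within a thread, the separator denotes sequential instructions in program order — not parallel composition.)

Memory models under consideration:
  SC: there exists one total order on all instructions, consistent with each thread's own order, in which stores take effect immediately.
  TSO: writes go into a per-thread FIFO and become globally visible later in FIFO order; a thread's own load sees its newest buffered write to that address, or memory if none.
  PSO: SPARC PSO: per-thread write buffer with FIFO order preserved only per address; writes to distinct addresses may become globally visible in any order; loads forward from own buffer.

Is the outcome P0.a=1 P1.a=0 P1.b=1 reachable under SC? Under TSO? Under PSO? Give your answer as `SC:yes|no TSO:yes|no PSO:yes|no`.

SC:yes TSO:yes PSO:yes

outcome vector order: (P0.a,P1.a,P1.b)
under SC → 100 101 110 111 121 200 201 210 211 221
under TSO → 100 101 110 111 121 200 201 210 211 221
under PSO → 100 101 110 111 120 121 200 201 210 211 220 221
target 101 ∈ {SC,TSO,PSO}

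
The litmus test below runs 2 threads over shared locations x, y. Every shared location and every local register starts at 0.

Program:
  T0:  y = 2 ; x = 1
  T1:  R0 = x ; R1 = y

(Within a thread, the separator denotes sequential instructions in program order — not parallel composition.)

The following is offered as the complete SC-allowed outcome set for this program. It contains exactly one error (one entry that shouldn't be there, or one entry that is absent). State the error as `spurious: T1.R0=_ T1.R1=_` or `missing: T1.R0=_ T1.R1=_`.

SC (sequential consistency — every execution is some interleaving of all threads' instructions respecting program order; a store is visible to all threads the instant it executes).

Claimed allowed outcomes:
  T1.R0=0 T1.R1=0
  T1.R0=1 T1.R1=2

outcome vector order: (T1.R0,T1.R1)
under SC → 0/0, 0/2, 1/2
SC∖claimed = {0/2}

missing: T1.R0=0 T1.R1=2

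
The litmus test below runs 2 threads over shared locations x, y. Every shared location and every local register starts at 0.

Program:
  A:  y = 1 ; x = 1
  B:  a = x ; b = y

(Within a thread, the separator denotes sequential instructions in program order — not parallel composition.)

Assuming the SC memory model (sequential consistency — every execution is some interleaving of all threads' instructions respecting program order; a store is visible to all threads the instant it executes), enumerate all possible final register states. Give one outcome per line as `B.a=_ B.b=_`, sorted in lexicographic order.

B.a=0 B.b=0
B.a=0 B.b=1
B.a=1 B.b=1

outcome vector order: (B.a,B.b)
|SC outcomes| = 3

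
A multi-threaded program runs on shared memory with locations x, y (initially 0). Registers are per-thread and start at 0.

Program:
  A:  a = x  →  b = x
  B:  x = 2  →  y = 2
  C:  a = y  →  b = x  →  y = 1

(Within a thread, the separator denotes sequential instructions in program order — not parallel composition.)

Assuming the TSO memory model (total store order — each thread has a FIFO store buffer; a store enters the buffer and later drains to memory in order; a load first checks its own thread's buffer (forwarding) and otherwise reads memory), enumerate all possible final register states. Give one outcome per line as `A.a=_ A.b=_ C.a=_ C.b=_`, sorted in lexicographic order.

outcome vector order: (A.a,A.b,C.a,C.b)
|TSO outcomes| = 9

A.a=0 A.b=0 C.a=0 C.b=0
A.a=0 A.b=0 C.a=0 C.b=2
A.a=0 A.b=0 C.a=2 C.b=2
A.a=0 A.b=2 C.a=0 C.b=0
A.a=0 A.b=2 C.a=0 C.b=2
A.a=0 A.b=2 C.a=2 C.b=2
A.a=2 A.b=2 C.a=0 C.b=0
A.a=2 A.b=2 C.a=0 C.b=2
A.a=2 A.b=2 C.a=2 C.b=2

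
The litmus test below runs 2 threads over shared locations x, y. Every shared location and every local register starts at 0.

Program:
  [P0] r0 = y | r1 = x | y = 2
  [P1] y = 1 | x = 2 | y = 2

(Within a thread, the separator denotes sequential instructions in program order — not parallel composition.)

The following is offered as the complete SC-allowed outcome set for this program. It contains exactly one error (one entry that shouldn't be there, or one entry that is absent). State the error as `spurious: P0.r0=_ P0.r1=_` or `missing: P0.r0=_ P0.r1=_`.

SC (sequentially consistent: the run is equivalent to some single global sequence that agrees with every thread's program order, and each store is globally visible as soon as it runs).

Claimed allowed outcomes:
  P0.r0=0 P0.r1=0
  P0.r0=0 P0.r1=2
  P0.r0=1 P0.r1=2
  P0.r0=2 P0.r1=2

outcome vector order: (P0.r0,P0.r1)
SC: 5 outcomes — {<0 0> <0 2> <1 0> <1 2> <2 2>}
SC∖claimed = {<1 0>}

missing: P0.r0=1 P0.r1=0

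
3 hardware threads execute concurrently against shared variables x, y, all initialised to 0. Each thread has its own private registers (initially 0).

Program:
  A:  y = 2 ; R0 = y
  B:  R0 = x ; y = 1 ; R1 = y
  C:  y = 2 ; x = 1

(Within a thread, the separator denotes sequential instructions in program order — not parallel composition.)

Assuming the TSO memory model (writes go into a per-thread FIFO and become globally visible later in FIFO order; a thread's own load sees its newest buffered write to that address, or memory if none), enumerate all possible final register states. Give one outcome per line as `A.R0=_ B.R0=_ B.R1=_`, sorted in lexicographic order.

outcome vector order: (A.R0,B.R0,B.R1)
|TSO outcomes| = 7

A.R0=1 B.R0=0 B.R1=1
A.R0=1 B.R0=0 B.R1=2
A.R0=1 B.R0=1 B.R1=1
A.R0=2 B.R0=0 B.R1=1
A.R0=2 B.R0=0 B.R1=2
A.R0=2 B.R0=1 B.R1=1
A.R0=2 B.R0=1 B.R1=2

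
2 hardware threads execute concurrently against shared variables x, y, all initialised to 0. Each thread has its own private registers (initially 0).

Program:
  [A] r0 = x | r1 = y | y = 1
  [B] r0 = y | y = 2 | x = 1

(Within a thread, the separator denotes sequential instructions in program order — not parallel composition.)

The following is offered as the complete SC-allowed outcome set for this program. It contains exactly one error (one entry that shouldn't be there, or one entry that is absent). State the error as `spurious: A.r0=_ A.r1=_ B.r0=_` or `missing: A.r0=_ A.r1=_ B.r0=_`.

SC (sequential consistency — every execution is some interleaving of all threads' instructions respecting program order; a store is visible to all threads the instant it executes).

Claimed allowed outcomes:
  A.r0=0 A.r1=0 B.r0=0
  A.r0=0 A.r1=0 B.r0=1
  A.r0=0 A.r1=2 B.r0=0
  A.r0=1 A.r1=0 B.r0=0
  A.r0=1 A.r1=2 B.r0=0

spurious: A.r0=1 A.r1=0 B.r0=0

outcome vector order: (A.r0,A.r1,B.r0)
[SC] allowed = {(0,0,0); (0,0,1); (0,2,0); (1,2,0)}
claimed∖SC = {(1,0,0)}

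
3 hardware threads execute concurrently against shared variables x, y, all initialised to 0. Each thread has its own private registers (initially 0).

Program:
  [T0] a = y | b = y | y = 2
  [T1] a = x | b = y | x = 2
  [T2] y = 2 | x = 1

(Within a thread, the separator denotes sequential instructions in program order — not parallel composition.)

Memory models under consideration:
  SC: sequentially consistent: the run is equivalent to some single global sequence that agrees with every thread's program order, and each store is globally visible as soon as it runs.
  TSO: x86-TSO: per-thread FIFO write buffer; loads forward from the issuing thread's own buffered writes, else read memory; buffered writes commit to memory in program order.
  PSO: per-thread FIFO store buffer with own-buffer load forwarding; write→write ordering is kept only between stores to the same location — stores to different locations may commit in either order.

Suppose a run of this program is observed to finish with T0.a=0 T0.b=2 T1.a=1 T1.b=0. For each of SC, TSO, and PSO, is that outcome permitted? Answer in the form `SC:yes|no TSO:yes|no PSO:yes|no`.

outcome vector order: (T0.a,T0.b,T1.a,T1.b)
SC: 9 outcomes — {(0,0,0,0) (0,0,0,2) (0,0,1,2) (0,2,0,0) (0,2,0,2) (0,2,1,2) (2,2,0,0) (2,2,0,2) (2,2,1,2)}
TSO: 9 outcomes — {(0,0,0,0) (0,0,0,2) (0,0,1,2) (0,2,0,0) (0,2,0,2) (0,2,1,2) (2,2,0,0) (2,2,0,2) (2,2,1,2)}
PSO: 12 outcomes — {(0,0,0,0) (0,0,0,2) (0,0,1,0) (0,0,1,2) (0,2,0,0) (0,2,0,2) (0,2,1,0) (0,2,1,2) (2,2,0,0) (2,2,0,2) (2,2,1,0) (2,2,1,2)}
target (0,2,1,0) ∈ {PSO}

SC:no TSO:no PSO:yes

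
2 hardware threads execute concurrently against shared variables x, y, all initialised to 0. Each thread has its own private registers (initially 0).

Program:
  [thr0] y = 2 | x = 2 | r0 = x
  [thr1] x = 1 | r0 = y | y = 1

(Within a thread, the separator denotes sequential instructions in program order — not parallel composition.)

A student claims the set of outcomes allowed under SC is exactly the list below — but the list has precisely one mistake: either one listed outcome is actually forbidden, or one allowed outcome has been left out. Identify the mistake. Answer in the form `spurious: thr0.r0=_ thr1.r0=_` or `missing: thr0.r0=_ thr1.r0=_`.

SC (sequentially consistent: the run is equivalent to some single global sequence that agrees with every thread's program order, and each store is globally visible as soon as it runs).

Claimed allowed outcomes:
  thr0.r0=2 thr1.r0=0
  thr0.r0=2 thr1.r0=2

missing: thr0.r0=1 thr1.r0=2

outcome vector order: (thr0.r0,thr1.r0)
[SC] allowed = {<1 2> <2 0> <2 2>}
SC∖claimed = {<1 2>}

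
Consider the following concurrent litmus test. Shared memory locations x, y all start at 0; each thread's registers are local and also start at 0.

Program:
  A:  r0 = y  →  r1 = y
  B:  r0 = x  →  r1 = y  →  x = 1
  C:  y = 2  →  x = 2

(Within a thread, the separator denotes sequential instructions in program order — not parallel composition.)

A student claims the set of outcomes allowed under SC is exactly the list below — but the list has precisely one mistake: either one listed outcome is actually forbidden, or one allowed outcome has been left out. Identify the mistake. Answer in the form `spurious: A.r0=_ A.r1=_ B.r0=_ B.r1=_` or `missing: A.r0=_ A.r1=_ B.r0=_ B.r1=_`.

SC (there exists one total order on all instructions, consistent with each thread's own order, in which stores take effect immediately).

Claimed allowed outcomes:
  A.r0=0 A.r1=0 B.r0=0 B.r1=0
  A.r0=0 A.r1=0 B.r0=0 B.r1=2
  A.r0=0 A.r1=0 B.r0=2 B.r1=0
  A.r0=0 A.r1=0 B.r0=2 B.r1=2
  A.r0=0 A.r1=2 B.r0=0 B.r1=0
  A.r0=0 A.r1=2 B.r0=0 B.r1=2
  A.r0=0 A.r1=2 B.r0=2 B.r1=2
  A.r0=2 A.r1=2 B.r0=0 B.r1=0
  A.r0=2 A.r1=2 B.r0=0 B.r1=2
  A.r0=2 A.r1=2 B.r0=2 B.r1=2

spurious: A.r0=0 A.r1=0 B.r0=2 B.r1=0

outcome vector order: (A.r0,A.r1,B.r0,B.r1)
under SC → 0/0/0/0 0/0/0/2 0/0/2/2 0/2/0/0 0/2/0/2 0/2/2/2 2/2/0/0 2/2/0/2 2/2/2/2
claimed∖SC = {0/0/2/0}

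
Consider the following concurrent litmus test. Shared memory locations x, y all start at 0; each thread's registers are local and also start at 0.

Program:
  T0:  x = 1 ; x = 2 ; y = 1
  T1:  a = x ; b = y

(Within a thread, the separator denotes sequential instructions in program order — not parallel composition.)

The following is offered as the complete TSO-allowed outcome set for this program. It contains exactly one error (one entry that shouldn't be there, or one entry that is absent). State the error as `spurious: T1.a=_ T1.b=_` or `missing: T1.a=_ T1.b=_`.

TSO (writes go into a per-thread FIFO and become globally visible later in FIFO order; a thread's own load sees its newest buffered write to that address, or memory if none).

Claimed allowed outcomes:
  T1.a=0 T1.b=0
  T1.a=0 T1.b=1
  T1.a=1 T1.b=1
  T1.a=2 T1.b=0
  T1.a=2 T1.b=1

missing: T1.a=1 T1.b=0

outcome vector order: (T1.a,T1.b)
TSO (6): (0,0); (0,1); (1,0); (1,1); (2,0); (2,1)
TSO∖claimed = {(1,0)}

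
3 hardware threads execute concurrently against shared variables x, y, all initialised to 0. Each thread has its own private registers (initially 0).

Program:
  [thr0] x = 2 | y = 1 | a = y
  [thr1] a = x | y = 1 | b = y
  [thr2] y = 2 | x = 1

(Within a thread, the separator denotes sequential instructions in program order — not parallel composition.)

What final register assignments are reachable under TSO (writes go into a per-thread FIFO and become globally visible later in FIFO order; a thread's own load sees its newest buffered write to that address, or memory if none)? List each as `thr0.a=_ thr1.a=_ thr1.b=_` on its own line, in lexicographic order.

thr0.a=1 thr1.a=0 thr1.b=1
thr0.a=1 thr1.a=0 thr1.b=2
thr0.a=1 thr1.a=1 thr1.b=1
thr0.a=1 thr1.a=2 thr1.b=1
thr0.a=1 thr1.a=2 thr1.b=2
thr0.a=2 thr1.a=0 thr1.b=1
thr0.a=2 thr1.a=0 thr1.b=2
thr0.a=2 thr1.a=1 thr1.b=1
thr0.a=2 thr1.a=2 thr1.b=1
thr0.a=2 thr1.a=2 thr1.b=2

outcome vector order: (thr0.a,thr1.a,thr1.b)
|TSO outcomes| = 10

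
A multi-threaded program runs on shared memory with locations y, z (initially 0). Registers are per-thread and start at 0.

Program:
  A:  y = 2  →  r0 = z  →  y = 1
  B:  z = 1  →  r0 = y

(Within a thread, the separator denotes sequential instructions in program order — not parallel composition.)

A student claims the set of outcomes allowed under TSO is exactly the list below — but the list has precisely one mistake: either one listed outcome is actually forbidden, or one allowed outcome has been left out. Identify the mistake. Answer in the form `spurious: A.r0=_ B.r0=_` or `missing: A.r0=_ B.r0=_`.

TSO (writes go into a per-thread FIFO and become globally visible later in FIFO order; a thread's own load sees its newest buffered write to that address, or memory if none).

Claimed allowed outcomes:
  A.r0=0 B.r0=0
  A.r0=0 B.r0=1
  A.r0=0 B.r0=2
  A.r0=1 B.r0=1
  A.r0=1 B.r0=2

missing: A.r0=1 B.r0=0

outcome vector order: (A.r0,B.r0)
[TSO] allowed = {0/0 0/1 0/2 1/0 1/1 1/2}
TSO∖claimed = {1/0}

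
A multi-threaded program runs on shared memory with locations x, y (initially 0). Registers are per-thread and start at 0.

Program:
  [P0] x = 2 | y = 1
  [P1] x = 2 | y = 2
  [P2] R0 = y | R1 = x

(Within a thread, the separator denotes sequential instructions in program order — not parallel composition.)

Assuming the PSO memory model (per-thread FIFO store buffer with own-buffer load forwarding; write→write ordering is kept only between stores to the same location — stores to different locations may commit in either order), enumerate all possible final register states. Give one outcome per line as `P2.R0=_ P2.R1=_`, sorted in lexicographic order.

outcome vector order: (P2.R0,P2.R1)
|PSO outcomes| = 6

P2.R0=0 P2.R1=0
P2.R0=0 P2.R1=2
P2.R0=1 P2.R1=0
P2.R0=1 P2.R1=2
P2.R0=2 P2.R1=0
P2.R0=2 P2.R1=2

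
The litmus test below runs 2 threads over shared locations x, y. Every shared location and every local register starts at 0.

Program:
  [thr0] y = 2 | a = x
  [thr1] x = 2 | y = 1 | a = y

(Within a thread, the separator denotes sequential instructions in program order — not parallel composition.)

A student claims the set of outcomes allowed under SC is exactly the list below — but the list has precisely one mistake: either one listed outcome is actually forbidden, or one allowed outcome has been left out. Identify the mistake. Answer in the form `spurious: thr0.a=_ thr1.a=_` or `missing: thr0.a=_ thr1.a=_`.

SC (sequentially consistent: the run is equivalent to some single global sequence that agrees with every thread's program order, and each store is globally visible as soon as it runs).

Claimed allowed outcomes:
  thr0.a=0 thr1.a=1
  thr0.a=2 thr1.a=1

outcome vector order: (thr0.a,thr1.a)
[SC] allowed = {01, 21, 22}
SC∖claimed = {22}

missing: thr0.a=2 thr1.a=2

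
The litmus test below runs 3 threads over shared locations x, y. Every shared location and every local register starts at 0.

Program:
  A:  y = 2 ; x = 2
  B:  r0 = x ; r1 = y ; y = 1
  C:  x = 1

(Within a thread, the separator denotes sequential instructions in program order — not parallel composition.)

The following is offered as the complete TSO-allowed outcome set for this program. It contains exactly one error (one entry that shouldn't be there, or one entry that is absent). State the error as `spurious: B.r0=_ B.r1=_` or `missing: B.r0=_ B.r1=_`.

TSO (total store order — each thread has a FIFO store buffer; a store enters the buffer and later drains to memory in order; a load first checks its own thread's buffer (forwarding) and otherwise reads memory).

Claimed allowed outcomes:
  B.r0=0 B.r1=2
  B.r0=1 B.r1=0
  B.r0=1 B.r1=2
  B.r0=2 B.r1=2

missing: B.r0=0 B.r1=0

outcome vector order: (B.r0,B.r1)
[TSO] allowed = {0/0; 0/2; 1/0; 1/2; 2/2}
TSO∖claimed = {0/0}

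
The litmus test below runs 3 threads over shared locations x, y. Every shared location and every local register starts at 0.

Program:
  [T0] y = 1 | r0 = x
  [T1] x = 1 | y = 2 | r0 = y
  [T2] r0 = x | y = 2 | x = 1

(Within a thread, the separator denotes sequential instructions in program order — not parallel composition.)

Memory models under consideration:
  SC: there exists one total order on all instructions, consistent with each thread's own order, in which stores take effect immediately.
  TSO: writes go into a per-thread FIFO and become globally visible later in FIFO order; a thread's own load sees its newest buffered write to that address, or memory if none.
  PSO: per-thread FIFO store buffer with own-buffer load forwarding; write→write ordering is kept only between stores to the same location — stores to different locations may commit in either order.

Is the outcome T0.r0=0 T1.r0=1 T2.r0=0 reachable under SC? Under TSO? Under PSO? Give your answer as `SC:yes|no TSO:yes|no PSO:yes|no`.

SC:no TSO:yes PSO:yes

outcome vector order: (T0.r0,T1.r0,T2.r0)
under SC → <0 2 0> <0 2 1> <1 1 0> <1 1 1> <1 2 0> <1 2 1>
under TSO → <0 1 0> <0 1 1> <0 2 0> <0 2 1> <1 1 0> <1 1 1> <1 2 0> <1 2 1>
under PSO → <0 1 0> <0 1 1> <0 2 0> <0 2 1> <1 1 0> <1 1 1> <1 2 0> <1 2 1>
target <0 1 0> ∈ {TSO,PSO}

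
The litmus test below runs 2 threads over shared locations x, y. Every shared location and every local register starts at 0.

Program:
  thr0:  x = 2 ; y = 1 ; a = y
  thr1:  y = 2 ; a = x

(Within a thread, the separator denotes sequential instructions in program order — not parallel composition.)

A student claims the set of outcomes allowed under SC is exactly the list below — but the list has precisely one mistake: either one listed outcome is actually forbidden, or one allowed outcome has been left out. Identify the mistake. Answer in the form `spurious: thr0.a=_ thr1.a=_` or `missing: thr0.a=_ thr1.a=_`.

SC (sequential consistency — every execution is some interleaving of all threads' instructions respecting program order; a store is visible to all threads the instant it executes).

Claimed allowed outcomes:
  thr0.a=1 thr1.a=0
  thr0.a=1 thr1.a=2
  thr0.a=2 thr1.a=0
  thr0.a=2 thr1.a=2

spurious: thr0.a=2 thr1.a=0

outcome vector order: (thr0.a,thr1.a)
under SC → (1,0); (1,2); (2,2)
claimed∖SC = {(2,0)}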